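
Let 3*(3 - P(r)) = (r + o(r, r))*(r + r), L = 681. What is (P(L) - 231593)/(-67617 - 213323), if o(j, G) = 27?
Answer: 276511/140470 ≈ 1.9685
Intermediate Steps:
P(r) = 3 - 2*r*(27 + r)/3 (P(r) = 3 - (r + 27)*(r + r)/3 = 3 - (27 + r)*2*r/3 = 3 - 2*r*(27 + r)/3)
(P(L) - 231593)/(-67617 - 213323) = ((3 - 18*681 - ⅔*681²) - 231593)/(-67617 - 213323) = ((3 - 12258 - ⅔*463761) - 231593)/(-280940) = ((3 - 12258 - 309174) - 231593)*(-1/280940) = (-321429 - 231593)*(-1/280940) = -553022*(-1/280940) = 276511/140470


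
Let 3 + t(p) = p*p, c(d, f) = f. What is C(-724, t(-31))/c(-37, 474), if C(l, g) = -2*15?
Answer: -5/79 ≈ -0.063291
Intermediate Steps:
t(p) = -3 + p**2 (t(p) = -3 + p*p = -3 + p**2)
C(l, g) = -30
C(-724, t(-31))/c(-37, 474) = -30/474 = -30*1/474 = -5/79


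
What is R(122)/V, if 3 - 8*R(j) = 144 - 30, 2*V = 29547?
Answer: -37/39396 ≈ -0.00093918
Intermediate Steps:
V = 29547/2 (V = (½)*29547 = 29547/2 ≈ 14774.)
R(j) = -111/8 (R(j) = 3/8 - (144 - 30)/8 = 3/8 - ⅛*114 = 3/8 - 57/4 = -111/8)
R(122)/V = -111/(8*29547/2) = -111/8*2/29547 = -37/39396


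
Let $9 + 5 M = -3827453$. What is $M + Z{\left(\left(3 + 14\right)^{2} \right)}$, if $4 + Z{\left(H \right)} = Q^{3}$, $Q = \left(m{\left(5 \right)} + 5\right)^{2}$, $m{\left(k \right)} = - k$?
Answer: $- \frac{3827482}{5} \approx -7.655 \cdot 10^{5}$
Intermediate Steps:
$M = - \frac{3827462}{5}$ ($M = - \frac{9}{5} + \frac{1}{5} \left(-3827453\right) = - \frac{9}{5} - \frac{3827453}{5} = - \frac{3827462}{5} \approx -7.6549 \cdot 10^{5}$)
$Q = 0$ ($Q = \left(\left(-1\right) 5 + 5\right)^{2} = \left(-5 + 5\right)^{2} = 0^{2} = 0$)
$Z{\left(H \right)} = -4$ ($Z{\left(H \right)} = -4 + 0^{3} = -4 + 0 = -4$)
$M + Z{\left(\left(3 + 14\right)^{2} \right)} = - \frac{3827462}{5} - 4 = - \frac{3827482}{5}$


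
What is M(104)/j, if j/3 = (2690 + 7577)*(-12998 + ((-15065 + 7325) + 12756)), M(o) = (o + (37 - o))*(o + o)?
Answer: -296/9455907 ≈ -3.1303e-5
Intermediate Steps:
M(o) = 74*o (M(o) = 37*(2*o) = 74*o)
j = -245853582 (j = 3*((2690 + 7577)*(-12998 + ((-15065 + 7325) + 12756))) = 3*(10267*(-12998 + (-7740 + 12756))) = 3*(10267*(-12998 + 5016)) = 3*(10267*(-7982)) = 3*(-81951194) = -245853582)
M(104)/j = (74*104)/(-245853582) = 7696*(-1/245853582) = -296/9455907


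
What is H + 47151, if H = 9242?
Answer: 56393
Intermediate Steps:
H + 47151 = 9242 + 47151 = 56393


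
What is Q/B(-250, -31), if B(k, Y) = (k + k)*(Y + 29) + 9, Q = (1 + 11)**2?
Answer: 144/1009 ≈ 0.14272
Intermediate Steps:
Q = 144 (Q = 12**2 = 144)
B(k, Y) = 9 + 2*k*(29 + Y) (B(k, Y) = (2*k)*(29 + Y) + 9 = 2*k*(29 + Y) + 9 = 9 + 2*k*(29 + Y))
Q/B(-250, -31) = 144/(9 + 58*(-250) + 2*(-31)*(-250)) = 144/(9 - 14500 + 15500) = 144/1009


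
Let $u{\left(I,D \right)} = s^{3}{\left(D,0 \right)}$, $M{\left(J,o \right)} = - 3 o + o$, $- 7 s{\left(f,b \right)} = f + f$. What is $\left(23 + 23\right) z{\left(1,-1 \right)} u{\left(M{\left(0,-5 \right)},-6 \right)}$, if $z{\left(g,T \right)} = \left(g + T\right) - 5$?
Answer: $- \frac{397440}{343} \approx -1158.7$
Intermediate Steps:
$s{\left(f,b \right)} = - \frac{2 f}{7}$ ($s{\left(f,b \right)} = - \frac{f + f}{7} = - \frac{2 f}{7}$)
$M{\left(J,o \right)} = - 2 o$
$z{\left(g,T \right)} = -5 + T + g$ ($z{\left(g,T \right)} = \left(T + g\right) - 5 = -5 + T + g$)
$u{\left(I,D \right)} = - \frac{8 D^{3}}{343}$ ($u{\left(I,D \right)} = \left(- \frac{2 D}{7}\right)^{3} = - \frac{8 D^{3}}{343}$)
$\left(23 + 23\right) z{\left(1,-1 \right)} u{\left(M{\left(0,-5 \right)},-6 \right)} = \left(23 + 23\right) \left(-5 - 1 + 1\right) \left(- \frac{8 \left(-6\right)^{3}}{343}\right) = 46 \left(-5\right) \left(\left(- \frac{8}{343}\right) \left(-216\right)\right) = \left(-230\right) \frac{1728}{343} = - \frac{397440}{343}$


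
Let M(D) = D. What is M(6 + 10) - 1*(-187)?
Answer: 203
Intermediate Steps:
M(6 + 10) - 1*(-187) = (6 + 10) - 1*(-187) = 16 + 187 = 203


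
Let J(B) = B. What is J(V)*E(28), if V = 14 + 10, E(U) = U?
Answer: 672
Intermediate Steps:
V = 24
J(V)*E(28) = 24*28 = 672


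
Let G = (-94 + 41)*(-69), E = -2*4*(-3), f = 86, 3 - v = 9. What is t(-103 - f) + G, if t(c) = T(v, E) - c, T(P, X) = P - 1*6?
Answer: 3834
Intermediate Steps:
v = -6 (v = 3 - 1*9 = 3 - 9 = -6)
E = 24 (E = -8*(-3) = 24)
T(P, X) = -6 + P (T(P, X) = P - 6 = -6 + P)
G = 3657 (G = -53*(-69) = 3657)
t(c) = -12 - c (t(c) = (-6 - 6) - c = -12 - c)
t(-103 - f) + G = (-12 - (-103 - 1*86)) + 3657 = (-12 - (-103 - 86)) + 3657 = (-12 - 1*(-189)) + 3657 = (-12 + 189) + 3657 = 177 + 3657 = 3834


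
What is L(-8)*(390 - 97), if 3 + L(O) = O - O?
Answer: -879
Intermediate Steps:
L(O) = -3 (L(O) = -3 + (O - O) = -3 + 0 = -3)
L(-8)*(390 - 97) = -3*(390 - 97) = -3*293 = -879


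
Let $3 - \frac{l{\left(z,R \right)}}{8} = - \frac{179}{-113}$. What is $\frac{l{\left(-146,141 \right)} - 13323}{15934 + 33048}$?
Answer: $- \frac{1504219}{5534966} \approx -0.27177$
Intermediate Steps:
$l{\left(z,R \right)} = \frac{1280}{113}$ ($l{\left(z,R \right)} = 24 - 8 \left(- \frac{179}{-113}\right) = 24 - 8 \left(\left(-179\right) \left(- \frac{1}{113}\right)\right) = 24 - \frac{1432}{113} = \frac{1280}{113}$)
$\frac{l{\left(-146,141 \right)} - 13323}{15934 + 33048} = \frac{\frac{1280}{113} - 13323}{15934 + 33048} = - \frac{1504219}{113 \cdot 48982} = \left(- \frac{1504219}{113}\right) \frac{1}{48982} = - \frac{1504219}{5534966}$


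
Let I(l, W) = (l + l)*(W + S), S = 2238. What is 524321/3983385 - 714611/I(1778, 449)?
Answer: 309043105111/5437304591460 ≈ 0.056838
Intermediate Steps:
I(l, W) = 2*l*(2238 + W) (I(l, W) = (l + l)*(W + 2238) = (2*l)*(2238 + W) = 2*l*(2238 + W))
524321/3983385 - 714611/I(1778, 449) = 524321/3983385 - 714611*1/(3556*(2238 + 449)) = 524321*(1/3983385) - 714611/(2*1778*2687) = 74903/569055 - 714611/9554972 = 309043105111/5437304591460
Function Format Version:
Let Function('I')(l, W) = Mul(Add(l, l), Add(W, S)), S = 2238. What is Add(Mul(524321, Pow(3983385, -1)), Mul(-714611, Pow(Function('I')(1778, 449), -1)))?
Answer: Rational(309043105111, 5437304591460) ≈ 0.056838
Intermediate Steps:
Function('I')(l, W) = Mul(2, l, Add(2238, W)) (Function('I')(l, W) = Mul(Add(l, l), Add(W, 2238)) = Mul(Mul(2, l), Add(2238, W)) = Mul(2, l, Add(2238, W)))
Add(Mul(524321, Pow(3983385, -1)), Mul(-714611, Pow(Function('I')(1778, 449), -1))) = Add(Mul(524321, Pow(3983385, -1)), Mul(-714611, Pow(Mul(2, 1778, Add(2238, 449)), -1))) = Add(Mul(524321, Rational(1, 3983385)), Mul(-714611, Pow(Mul(2, 1778, 2687), -1))) = Add(Rational(74903, 569055), Mul(-714611, Pow(9554972, -1))) = Add(Rational(74903, 569055), Mul(-714611, Rational(1, 9554972))) = Add(Rational(74903, 569055), Rational(-714611, 9554972)) = Rational(309043105111, 5437304591460)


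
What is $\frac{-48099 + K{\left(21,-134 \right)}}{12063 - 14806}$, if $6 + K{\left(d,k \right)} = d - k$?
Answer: $\frac{47950}{2743} \approx 17.481$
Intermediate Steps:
$K{\left(d,k \right)} = -6 + d - k$ ($K{\left(d,k \right)} = -6 + \left(d - k\right) = -6 + d - k$)
$\frac{-48099 + K{\left(21,-134 \right)}}{12063 - 14806} = \frac{-48099 - -149}{12063 - 14806} = \frac{-48099 + \left(-6 + 21 + 134\right)}{-2743} = \left(-48099 + 149\right) \left(- \frac{1}{2743}\right) = \left(-47950\right) \left(- \frac{1}{2743}\right) = \frac{47950}{2743}$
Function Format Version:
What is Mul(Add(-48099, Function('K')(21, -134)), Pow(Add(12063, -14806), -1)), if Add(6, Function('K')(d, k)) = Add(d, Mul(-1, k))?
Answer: Rational(47950, 2743) ≈ 17.481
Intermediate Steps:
Function('K')(d, k) = Add(-6, d, Mul(-1, k)) (Function('K')(d, k) = Add(-6, Add(d, Mul(-1, k))) = Add(-6, d, Mul(-1, k)))
Mul(Add(-48099, Function('K')(21, -134)), Pow(Add(12063, -14806), -1)) = Mul(Add(-48099, Add(-6, 21, Mul(-1, -134))), Pow(Add(12063, -14806), -1)) = Mul(Add(-48099, Add(-6, 21, 134)), Pow(-2743, -1)) = Mul(Add(-48099, 149), Rational(-1, 2743)) = Mul(-47950, Rational(-1, 2743)) = Rational(47950, 2743)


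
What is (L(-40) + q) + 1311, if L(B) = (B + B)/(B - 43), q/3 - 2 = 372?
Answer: 202019/83 ≈ 2434.0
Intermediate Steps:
q = 1122 (q = 6 + 3*372 = 6 + 1116 = 1122)
L(B) = 2*B/(-43 + B) (L(B) = (2*B)/(-43 + B) = 2*B/(-43 + B))
(L(-40) + q) + 1311 = (2*(-40)/(-43 - 40) + 1122) + 1311 = (2*(-40)/(-83) + 1122) + 1311 = (2*(-40)*(-1/83) + 1122) + 1311 = (80/83 + 1122) + 1311 = 93206/83 + 1311 = 202019/83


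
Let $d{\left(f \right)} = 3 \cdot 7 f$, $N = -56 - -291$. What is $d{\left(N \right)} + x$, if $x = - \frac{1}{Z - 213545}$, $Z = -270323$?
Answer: $\frac{2387888581}{483868} \approx 4935.0$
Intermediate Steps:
$N = 235$ ($N = -56 + 291 = 235$)
$d{\left(f \right)} = 21 f$
$x = \frac{1}{483868}$ ($x = - \frac{1}{-270323 - 213545} = - \frac{1}{-483868} = \left(-1\right) \left(- \frac{1}{483868}\right) = \frac{1}{483868} \approx 2.0667 \cdot 10^{-6}$)
$d{\left(N \right)} + x = 21 \cdot 235 + \frac{1}{483868} = 4935 + \frac{1}{483868} = \frac{2387888581}{483868}$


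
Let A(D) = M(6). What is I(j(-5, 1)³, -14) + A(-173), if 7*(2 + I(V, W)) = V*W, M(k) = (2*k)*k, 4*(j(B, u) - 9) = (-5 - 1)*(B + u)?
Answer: -6680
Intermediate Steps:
j(B, u) = 9 - 3*B/2 - 3*u/2 (j(B, u) = 9 + ((-5 - 1)*(B + u))/4 = 9 + (-6*(B + u))/4 = 9 + (-6*B - 6*u)/4 = 9 + (-3*B/2 - 3*u/2) = 9 - 3*B/2 - 3*u/2)
M(k) = 2*k²
A(D) = 72 (A(D) = 2*6² = 2*36 = 72)
I(V, W) = -2 + V*W/7 (I(V, W) = -2 + (V*W)/7 = -2 + V*W/7)
I(j(-5, 1)³, -14) + A(-173) = (-2 + (⅐)*(9 - 3/2*(-5) - 3/2*1)³*(-14)) + 72 = (-2 + (⅐)*(9 + 15/2 - 3/2)³*(-14)) + 72 = (-2 + (⅐)*15³*(-14)) + 72 = (-2 + (⅐)*3375*(-14)) + 72 = (-2 - 6750) + 72 = -6752 + 72 = -6680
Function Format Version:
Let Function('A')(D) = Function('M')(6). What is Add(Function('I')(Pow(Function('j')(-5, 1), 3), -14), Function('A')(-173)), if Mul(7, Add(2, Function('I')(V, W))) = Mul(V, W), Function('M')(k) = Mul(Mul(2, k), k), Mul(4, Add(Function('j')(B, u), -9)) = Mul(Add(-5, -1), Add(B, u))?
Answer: -6680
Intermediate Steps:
Function('j')(B, u) = Add(9, Mul(Rational(-3, 2), B), Mul(Rational(-3, 2), u)) (Function('j')(B, u) = Add(9, Mul(Rational(1, 4), Mul(Add(-5, -1), Add(B, u)))) = Add(9, Mul(Rational(1, 4), Mul(-6, Add(B, u)))) = Add(9, Mul(Rational(1, 4), Add(Mul(-6, B), Mul(-6, u)))) = Add(9, Add(Mul(Rational(-3, 2), B), Mul(Rational(-3, 2), u))) = Add(9, Mul(Rational(-3, 2), B), Mul(Rational(-3, 2), u)))
Function('M')(k) = Mul(2, Pow(k, 2))
Function('A')(D) = 72 (Function('A')(D) = Mul(2, Pow(6, 2)) = Mul(2, 36) = 72)
Function('I')(V, W) = Add(-2, Mul(Rational(1, 7), V, W)) (Function('I')(V, W) = Add(-2, Mul(Rational(1, 7), Mul(V, W))) = Add(-2, Mul(Rational(1, 7), V, W)))
Add(Function('I')(Pow(Function('j')(-5, 1), 3), -14), Function('A')(-173)) = Add(Add(-2, Mul(Rational(1, 7), Pow(Add(9, Mul(Rational(-3, 2), -5), Mul(Rational(-3, 2), 1)), 3), -14)), 72) = Add(Add(-2, Mul(Rational(1, 7), Pow(Add(9, Rational(15, 2), Rational(-3, 2)), 3), -14)), 72) = Add(Add(-2, Mul(Rational(1, 7), Pow(15, 3), -14)), 72) = Add(Add(-2, Mul(Rational(1, 7), 3375, -14)), 72) = Add(Add(-2, -6750), 72) = Add(-6752, 72) = -6680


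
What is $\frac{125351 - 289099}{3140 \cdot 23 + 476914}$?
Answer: $- \frac{81874}{274567} \approx -0.29819$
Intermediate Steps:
$\frac{125351 - 289099}{3140 \cdot 23 + 476914} = - \frac{163748}{72220 + 476914} = - \frac{163748}{549134} = \left(-163748\right) \frac{1}{549134} = - \frac{81874}{274567}$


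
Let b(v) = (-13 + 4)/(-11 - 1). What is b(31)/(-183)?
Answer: -1/244 ≈ -0.0040984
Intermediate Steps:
b(v) = ¾ (b(v) = -9/(-12) = -9*(-1/12) = ¾)
b(31)/(-183) = (¾)/(-183) = (¾)*(-1/183) = -1/244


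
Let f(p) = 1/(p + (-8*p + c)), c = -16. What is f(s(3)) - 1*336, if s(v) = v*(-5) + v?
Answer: -22847/68 ≈ -335.99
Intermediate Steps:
s(v) = -4*v (s(v) = -5*v + v = -4*v)
f(p) = 1/(-16 - 7*p) (f(p) = 1/(p + (-8*p - 16)) = 1/(p + (-16 - 8*p)) = 1/(-16 - 7*p))
f(s(3)) - 1*336 = -1/(16 + 7*(-4*3)) - 1*336 = -1/(16 + 7*(-12)) - 336 = -1/(16 - 84) - 336 = -1/(-68) - 336 = -1*(-1/68) - 336 = 1/68 - 336 = -22847/68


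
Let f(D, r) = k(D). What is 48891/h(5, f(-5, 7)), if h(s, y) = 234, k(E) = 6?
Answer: 16297/78 ≈ 208.94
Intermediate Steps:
f(D, r) = 6
48891/h(5, f(-5, 7)) = 48891/234 = 48891*(1/234) = 16297/78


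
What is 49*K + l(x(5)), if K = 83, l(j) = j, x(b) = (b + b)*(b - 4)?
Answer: 4077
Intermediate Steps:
x(b) = 2*b*(-4 + b) (x(b) = (2*b)*(-4 + b) = 2*b*(-4 + b))
49*K + l(x(5)) = 49*83 + 2*5*(-4 + 5) = 4067 + 2*5*1 = 4067 + 10 = 4077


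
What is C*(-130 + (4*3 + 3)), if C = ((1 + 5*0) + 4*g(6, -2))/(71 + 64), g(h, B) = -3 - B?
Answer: 23/9 ≈ 2.5556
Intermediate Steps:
C = -1/45 (C = ((1 + 5*0) + 4*(-3 - 1*(-2)))/(71 + 64) = ((1 + 0) + 4*(-3 + 2))/135 = (1 + 4*(-1))*(1/135) = (1 - 4)*(1/135) = -3*1/135 = -1/45 ≈ -0.022222)
C*(-130 + (4*3 + 3)) = -(-130 + (4*3 + 3))/45 = -(-130 + (12 + 3))/45 = -(-130 + 15)/45 = -1/45*(-115) = 23/9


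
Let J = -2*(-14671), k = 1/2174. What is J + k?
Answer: 63789509/2174 ≈ 29342.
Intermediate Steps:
k = 1/2174 ≈ 0.00045998
J = 29342
J + k = 29342 + 1/2174 = 63789509/2174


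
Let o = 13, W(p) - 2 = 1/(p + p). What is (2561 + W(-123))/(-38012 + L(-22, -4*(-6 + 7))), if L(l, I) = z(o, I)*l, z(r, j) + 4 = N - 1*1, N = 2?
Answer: -630497/9334716 ≈ -0.067543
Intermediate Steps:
W(p) = 2 + 1/(2*p) (W(p) = 2 + 1/(p + p) = 2 + 1/(2*p))
z(r, j) = -3 (z(r, j) = -4 + (2 - 1*1) = -4 + (2 - 1) = -4 + 1 = -3)
L(l, I) = -3*l
(2561 + W(-123))/(-38012 + L(-22, -4*(-6 + 7))) = (2561 + (2 + (½)/(-123)))/(-38012 - 3*(-22)) = (2561 + (2 + (½)*(-1/123)))/(-38012 + 66) = (2561 + (2 - 1/246))/(-37946) = (2561 + 491/246)*(-1/37946) = (630497/246)*(-1/37946) = -630497/9334716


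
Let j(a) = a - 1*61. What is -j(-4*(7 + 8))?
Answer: 121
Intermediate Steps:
j(a) = -61 + a (j(a) = a - 61 = -61 + a)
-j(-4*(7 + 8)) = -(-61 - 4*(7 + 8)) = -(-61 - 4*15) = -(-61 - 60) = -1*(-121) = 121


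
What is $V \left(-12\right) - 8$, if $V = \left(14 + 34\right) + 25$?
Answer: $-884$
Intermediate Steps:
$V = 73$ ($V = 48 + 25 = 73$)
$V \left(-12\right) - 8 = 73 \left(-12\right) - 8 = -876 - 8 = -884$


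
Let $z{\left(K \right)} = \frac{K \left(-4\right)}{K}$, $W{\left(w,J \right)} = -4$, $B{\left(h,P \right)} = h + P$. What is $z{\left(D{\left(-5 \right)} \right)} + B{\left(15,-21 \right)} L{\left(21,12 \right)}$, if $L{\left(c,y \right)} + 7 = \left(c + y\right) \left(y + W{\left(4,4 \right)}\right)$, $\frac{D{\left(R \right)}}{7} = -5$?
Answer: $-1546$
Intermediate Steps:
$D{\left(R \right)} = -35$ ($D{\left(R \right)} = 7 \left(-5\right) = -35$)
$B{\left(h,P \right)} = P + h$
$L{\left(c,y \right)} = -7 + \left(-4 + y\right) \left(c + y\right)$ ($L{\left(c,y \right)} = -7 + \left(c + y\right) \left(y - 4\right) = -7 + \left(c + y\right) \left(-4 + y\right) = -7 + \left(-4 + y\right) \left(c + y\right)$)
$z{\left(K \right)} = -4$ ($z{\left(K \right)} = \frac{\left(-4\right) K}{K} = -4$)
$z{\left(D{\left(-5 \right)} \right)} + B{\left(15,-21 \right)} L{\left(21,12 \right)} = -4 + \left(-21 + 15\right) \left(-7 + 12^{2} - 84 - 48 + 21 \cdot 12\right) = -4 - 6 \left(-7 + 144 - 84 - 48 + 252\right) = -4 - 1542 = -1546$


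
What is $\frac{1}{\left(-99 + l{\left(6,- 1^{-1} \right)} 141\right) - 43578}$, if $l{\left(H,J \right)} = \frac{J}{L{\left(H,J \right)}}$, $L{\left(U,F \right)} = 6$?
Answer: $- \frac{2}{87401} \approx -2.2883 \cdot 10^{-5}$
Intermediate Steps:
$l{\left(H,J \right)} = \frac{J}{6}$
$\frac{1}{\left(-99 + l{\left(6,- 1^{-1} \right)} 141\right) - 43578} = \frac{1}{\left(-99 + \frac{\left(-1\right) 1^{-1}}{6} \cdot 141\right) - 43578} = \frac{1}{\left(-99 + \frac{\left(-1\right) 1}{6} \cdot 141\right) - 43578} = \frac{1}{\left(-99 + \frac{1}{6} \left(-1\right) 141\right) - 43578} = \frac{1}{\left(-99 - \frac{47}{2}\right) - 43578} = \frac{1}{- \frac{245}{2} - 43578} = \frac{1}{- \frac{87401}{2}} = - \frac{2}{87401}$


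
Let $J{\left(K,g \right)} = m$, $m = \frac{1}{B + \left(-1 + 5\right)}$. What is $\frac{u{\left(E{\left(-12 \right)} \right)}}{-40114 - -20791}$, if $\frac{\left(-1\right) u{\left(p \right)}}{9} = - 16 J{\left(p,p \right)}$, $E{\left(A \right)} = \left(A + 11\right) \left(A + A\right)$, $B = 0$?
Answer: $- \frac{4}{2147} \approx -0.0018631$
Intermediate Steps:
$m = \frac{1}{4}$ ($m = \frac{1}{0 + \left(-1 + 5\right)} = \frac{1}{0 + 4} = \frac{1}{4} \approx 0.25$)
$J{\left(K,g \right)} = \frac{1}{4}$
$E{\left(A \right)} = 2 A \left(11 + A\right)$ ($E{\left(A \right)} = \left(11 + A\right) 2 A = 2 A \left(11 + A\right)$)
$u{\left(p \right)} = 36$ ($u{\left(p \right)} = - 9 \left(\left(-16\right) \frac{1}{4}\right) = \left(-9\right) \left(-4\right) = 36$)
$\frac{u{\left(E{\left(-12 \right)} \right)}}{-40114 - -20791} = \frac{36}{-40114 - -20791} = \frac{36}{-40114 + 20791} = \frac{36}{-19323} = 36 \left(- \frac{1}{19323}\right) = - \frac{4}{2147}$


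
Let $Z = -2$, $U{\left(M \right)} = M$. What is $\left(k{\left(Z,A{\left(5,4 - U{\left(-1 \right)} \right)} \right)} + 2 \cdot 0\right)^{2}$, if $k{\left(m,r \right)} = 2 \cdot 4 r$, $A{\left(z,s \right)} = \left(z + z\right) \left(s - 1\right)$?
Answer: $102400$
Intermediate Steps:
$A{\left(z,s \right)} = 2 z \left(-1 + s\right)$
$k{\left(m,r \right)} = 8 r$
$\left(k{\left(Z,A{\left(5,4 - U{\left(-1 \right)} \right)} \right)} + 2 \cdot 0\right)^{2} = \left(8 \cdot 2 \cdot 5 \left(-1 + \left(4 - -1\right)\right) + 2 \cdot 0\right)^{2} = \left(8 \cdot 2 \cdot 5 \left(-1 + \left(4 + 1\right)\right) + 0\right)^{2} = \left(8 \cdot 2 \cdot 5 \left(-1 + 5\right) + 0\right)^{2} = \left(8 \cdot 2 \cdot 5 \cdot 4 + 0\right)^{2} = \left(8 \cdot 40 + 0\right)^{2} = \left(320 + 0\right)^{2} = 320^{2} = 102400$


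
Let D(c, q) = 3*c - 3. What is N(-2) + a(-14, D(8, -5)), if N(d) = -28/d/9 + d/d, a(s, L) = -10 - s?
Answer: 59/9 ≈ 6.5556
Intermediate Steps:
D(c, q) = -3 + 3*c
N(d) = 1 - 28/(9*d) (N(d) = -28/d*(1/9) + 1 = -28/(9*d) + 1 = 1 - 28/(9*d))
N(-2) + a(-14, D(8, -5)) = (-28/9 - 2)/(-2) + (-10 - 1*(-14)) = -1/2*(-46/9) + (-10 + 14) = 23/9 + 4 = 59/9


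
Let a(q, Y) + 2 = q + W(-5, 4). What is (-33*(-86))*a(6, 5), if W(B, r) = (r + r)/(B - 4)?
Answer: 26488/3 ≈ 8829.3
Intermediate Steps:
W(B, r) = 2*r/(-4 + B) (W(B, r) = (2*r)/(-4 + B) = 2*r/(-4 + B))
a(q, Y) = -26/9 + q (a(q, Y) = -2 + (q + 2*4/(-4 - 5)) = -2 + (q + 2*4/(-9)) = -2 + (q + 2*4*(-1/9)) = -2 + (q - 8/9) = -2 + (-8/9 + q) = -26/9 + q)
(-33*(-86))*a(6, 5) = (-33*(-86))*(-26/9 + 6) = 2838*(28/9) = 26488/3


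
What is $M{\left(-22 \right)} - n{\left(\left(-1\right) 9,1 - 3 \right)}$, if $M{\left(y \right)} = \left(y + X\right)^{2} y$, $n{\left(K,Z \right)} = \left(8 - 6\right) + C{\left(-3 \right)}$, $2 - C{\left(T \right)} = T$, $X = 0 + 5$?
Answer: $-6365$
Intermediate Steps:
$X = 5$
$C{\left(T \right)} = 2 - T$
$n{\left(K,Z \right)} = 7$ ($n{\left(K,Z \right)} = \left(8 - 6\right) + \left(2 - -3\right) = 2 + \left(2 + 3\right) = 2 + 5 = 7$)
$M{\left(y \right)} = y \left(5 + y\right)^{2}$ ($M{\left(y \right)} = \left(y + 5\right)^{2} y = \left(5 + y\right)^{2} y = y \left(5 + y\right)^{2}$)
$M{\left(-22 \right)} - n{\left(\left(-1\right) 9,1 - 3 \right)} = - 22 \left(5 - 22\right)^{2} - 7 = - 22 \left(-17\right)^{2} - 7 = \left(-22\right) 289 - 7 = -6358 - 7 = -6365$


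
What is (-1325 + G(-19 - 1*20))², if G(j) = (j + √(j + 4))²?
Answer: -187019 - 25116*I*√35 ≈ -1.8702e+5 - 1.4859e+5*I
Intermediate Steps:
G(j) = (j + √(4 + j))²
(-1325 + G(-19 - 1*20))² = (-1325 + ((-19 - 1*20) + √(4 + (-19 - 1*20)))²)² = (-1325 + ((-19 - 20) + √(4 + (-19 - 20)))²)² = (-1325 + (-39 + √(4 - 39))²)² = (-1325 + (-39 + √(-35))²)² = (-1325 + (-39 + I*√35)²)²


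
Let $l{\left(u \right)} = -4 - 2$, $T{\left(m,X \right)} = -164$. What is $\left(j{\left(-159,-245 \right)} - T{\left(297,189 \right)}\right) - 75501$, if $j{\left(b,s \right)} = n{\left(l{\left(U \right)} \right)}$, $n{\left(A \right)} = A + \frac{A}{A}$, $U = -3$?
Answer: $-75342$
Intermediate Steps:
$l{\left(u \right)} = -6$
$n{\left(A \right)} = 1 + A$ ($n{\left(A \right)} = A + 1 = 1 + A$)
$j{\left(b,s \right)} = -5$ ($j{\left(b,s \right)} = 1 - 6 = -5$)
$\left(j{\left(-159,-245 \right)} - T{\left(297,189 \right)}\right) - 75501 = \left(-5 - -164\right) - 75501 = \left(-5 + 164\right) - 75501 = 159 - 75501 = -75342$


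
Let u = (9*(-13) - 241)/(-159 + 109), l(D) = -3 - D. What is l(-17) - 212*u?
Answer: -37598/25 ≈ -1503.9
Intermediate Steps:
u = 179/25 (u = (-117 - 241)/(-50) = -358*(-1/50) = 179/25 ≈ 7.1600)
l(-17) - 212*u = (-3 - 1*(-17)) - 212*179/25 = (-3 + 17) - 37948/25 = 14 - 37948/25 = -37598/25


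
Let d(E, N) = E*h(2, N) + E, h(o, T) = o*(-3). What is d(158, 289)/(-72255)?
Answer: 158/14451 ≈ 0.010934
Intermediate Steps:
h(o, T) = -3*o
d(E, N) = -5*E (d(E, N) = E*(-3*2) + E = E*(-6) + E = -6*E + E = -5*E)
d(158, 289)/(-72255) = -5*158/(-72255) = -790*(-1/72255) = 158/14451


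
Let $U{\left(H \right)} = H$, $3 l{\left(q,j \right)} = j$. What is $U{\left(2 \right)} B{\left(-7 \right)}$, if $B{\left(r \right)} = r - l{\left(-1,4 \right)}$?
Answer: $- \frac{50}{3} \approx -16.667$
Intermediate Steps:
$l{\left(q,j \right)} = \frac{j}{3}$
$B{\left(r \right)} = - \frac{4}{3} + r$ ($B{\left(r \right)} = r - \frac{1}{3} \cdot 4 = r - \frac{4}{3} = - \frac{4}{3} + r$)
$U{\left(2 \right)} B{\left(-7 \right)} = 2 \left(- \frac{4}{3} - 7\right) = 2 \left(- \frac{25}{3}\right) = - \frac{50}{3}$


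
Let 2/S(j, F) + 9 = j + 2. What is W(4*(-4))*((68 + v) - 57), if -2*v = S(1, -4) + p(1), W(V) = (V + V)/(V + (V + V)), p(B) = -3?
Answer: 76/9 ≈ 8.4444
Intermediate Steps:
S(j, F) = 2/(-7 + j) (S(j, F) = 2/(-9 + (j + 2)) = 2/(-9 + (2 + j)) = 2/(-7 + j))
W(V) = 2/3 (W(V) = (2*V)/(V + 2*V) = (2*V)/((3*V)) = (2*V)*(1/(3*V)) = 2/3)
v = 5/3 (v = -(2/(-7 + 1) - 3)/2 = -(2/(-6) - 3)/2 = -(2*(-1/6) - 3)/2 = -(-1/3 - 3)/2 = -1/2*(-10/3) = 5/3 ≈ 1.6667)
W(4*(-4))*((68 + v) - 57) = 2*((68 + 5/3) - 57)/3 = 2*(209/3 - 57)/3 = (2/3)*(38/3) = 76/9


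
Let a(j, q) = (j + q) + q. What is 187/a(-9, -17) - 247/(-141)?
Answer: -15746/6063 ≈ -2.5971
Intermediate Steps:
a(j, q) = j + 2*q
187/a(-9, -17) - 247/(-141) = 187/(-9 + 2*(-17)) - 247/(-141) = 187/(-9 - 34) - 247*(-1/141) = 187/(-43) + 247/141 = 187*(-1/43) + 247/141 = -187/43 + 247/141 = -15746/6063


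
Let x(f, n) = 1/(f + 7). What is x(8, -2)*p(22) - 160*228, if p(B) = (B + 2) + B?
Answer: -547154/15 ≈ -36477.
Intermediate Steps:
p(B) = 2 + 2*B (p(B) = (2 + B) + B = 2 + 2*B)
x(f, n) = 1/(7 + f)
x(8, -2)*p(22) - 160*228 = (2 + 2*22)/(7 + 8) - 160*228 = (2 + 44)/15 - 1*36480 = (1/15)*46 - 36480 = 46/15 - 36480 = -547154/15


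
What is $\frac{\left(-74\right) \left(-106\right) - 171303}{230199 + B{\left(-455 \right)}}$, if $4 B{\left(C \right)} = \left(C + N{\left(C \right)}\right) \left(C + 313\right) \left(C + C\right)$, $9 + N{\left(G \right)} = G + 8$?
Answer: $\frac{163459}{29199656} \approx 0.005598$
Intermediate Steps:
$N{\left(G \right)} = -1 + G$ ($N{\left(G \right)} = -9 + \left(G + 8\right) = -9 + \left(8 + G\right) = -1 + G$)
$B{\left(C \right)} = \frac{C \left(-1 + 2 C\right) \left(313 + C\right)}{2}$ ($B{\left(C \right)} = \frac{\left(C + \left(-1 + C\right)\right) \left(C + 313\right) \left(C + C\right)}{4} = \frac{\left(-1 + 2 C\right) \left(313 + C\right) 2 C}{4} = \frac{2 C \left(-1 + 2 C\right) \left(313 + C\right)}{4} = \frac{C \left(-1 + 2 C\right) \left(313 + C\right)}{2}$)
$\frac{\left(-74\right) \left(-106\right) - 171303}{230199 + B{\left(-455 \right)}} = \frac{\left(-74\right) \left(-106\right) - 171303}{230199 + \frac{1}{2} \left(-455\right) \left(-313 + 2 \left(-455\right)^{2} + 625 \left(-455\right)\right)} = \frac{7844 - 171303}{230199 + \frac{1}{2} \left(-455\right) \left(-313 + 2 \cdot 207025 - 284375\right)} = - \frac{163459}{230199 + \frac{1}{2} \left(-455\right) \left(-313 + 414050 - 284375\right)} = - \frac{163459}{230199 + \frac{1}{2} \left(-455\right) 129362} = - \frac{163459}{230199 - 29429855} = - \frac{163459}{-29199656} = \left(-163459\right) \left(- \frac{1}{29199656}\right) = \frac{163459}{29199656}$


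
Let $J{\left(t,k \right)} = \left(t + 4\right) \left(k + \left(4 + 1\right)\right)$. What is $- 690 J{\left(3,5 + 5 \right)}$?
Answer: $-72450$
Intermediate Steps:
$J{\left(t,k \right)} = \left(4 + t\right) \left(5 + k\right)$ ($J{\left(t,k \right)} = \left(4 + t\right) \left(k + 5\right) = \left(4 + t\right) \left(5 + k\right)$)
$- 690 J{\left(3,5 + 5 \right)} = - 690 \left(20 + 4 \left(5 + 5\right) + 5 \cdot 3 + \left(5 + 5\right) 3\right) = - 690 \left(20 + 4 \cdot 10 + 15 + 10 \cdot 3\right) = - 690 \left(20 + 40 + 15 + 30\right) = \left(-690\right) 105 = -72450$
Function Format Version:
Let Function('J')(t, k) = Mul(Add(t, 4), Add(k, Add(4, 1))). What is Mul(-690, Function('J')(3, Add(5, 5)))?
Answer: -72450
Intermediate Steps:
Function('J')(t, k) = Mul(Add(4, t), Add(5, k)) (Function('J')(t, k) = Mul(Add(4, t), Add(k, 5)) = Mul(Add(4, t), Add(5, k)))
Mul(-690, Function('J')(3, Add(5, 5))) = Mul(-690, Add(20, Mul(4, Add(5, 5)), Mul(5, 3), Mul(Add(5, 5), 3))) = Mul(-690, Add(20, Mul(4, 10), 15, Mul(10, 3))) = Mul(-690, Add(20, 40, 15, 30)) = Mul(-690, 105) = -72450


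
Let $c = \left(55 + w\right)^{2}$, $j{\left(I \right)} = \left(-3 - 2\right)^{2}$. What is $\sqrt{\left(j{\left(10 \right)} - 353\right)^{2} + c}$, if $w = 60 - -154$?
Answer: $\sqrt{179945} \approx 424.2$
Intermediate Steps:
$j{\left(I \right)} = 25$ ($j{\left(I \right)} = \left(-5\right)^{2} = 25$)
$w = 214$ ($w = 60 + 154 = 214$)
$c = 72361$ ($c = \left(55 + 214\right)^{2} = 269^{2} = 72361$)
$\sqrt{\left(j{\left(10 \right)} - 353\right)^{2} + c} = \sqrt{\left(25 - 353\right)^{2} + 72361} = \sqrt{\left(-328\right)^{2} + 72361} = \sqrt{107584 + 72361} = \sqrt{179945}$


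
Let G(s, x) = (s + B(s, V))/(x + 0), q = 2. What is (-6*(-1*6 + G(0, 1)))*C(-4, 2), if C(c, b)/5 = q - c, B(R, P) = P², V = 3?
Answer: -540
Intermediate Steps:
C(c, b) = 10 - 5*c (C(c, b) = 5*(2 - c) = 10 - 5*c)
G(s, x) = (9 + s)/x (G(s, x) = (s + 3²)/(x + 0) = (s + 9)/x = (9 + s)/x)
(-6*(-1*6 + G(0, 1)))*C(-4, 2) = (-6*(-1*6 + (9 + 0)/1))*(10 - 5*(-4)) = (-6*(-6 + 1*9))*(10 + 20) = -6*(-6 + 9)*30 = -6*3*30 = -18*30 = -540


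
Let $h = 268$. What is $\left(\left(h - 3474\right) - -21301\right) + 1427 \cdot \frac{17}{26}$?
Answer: $\frac{494729}{26} \approx 19028.0$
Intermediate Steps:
$\left(\left(h - 3474\right) - -21301\right) + 1427 \cdot \frac{17}{26} = \left(\left(268 - 3474\right) - -21301\right) + 1427 \cdot \frac{17}{26} = \left(\left(268 - 3474\right) + 21301\right) + 1427 \cdot 17 \cdot \frac{1}{26} = \left(-3206 + 21301\right) + 1427 \cdot \frac{17}{26} = 18095 + \frac{24259}{26} = \frac{494729}{26}$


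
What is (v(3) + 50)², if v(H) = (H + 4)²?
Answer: 9801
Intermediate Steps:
v(H) = (4 + H)²
(v(3) + 50)² = ((4 + 3)² + 50)² = (7² + 50)² = (49 + 50)² = 99² = 9801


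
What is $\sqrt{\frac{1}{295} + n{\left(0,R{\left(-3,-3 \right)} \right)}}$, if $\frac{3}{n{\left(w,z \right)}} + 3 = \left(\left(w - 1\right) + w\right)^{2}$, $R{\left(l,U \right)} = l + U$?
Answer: $\frac{i \sqrt{520970}}{590} \approx 1.2234 i$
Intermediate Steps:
$R{\left(l,U \right)} = U + l$
$n{\left(w,z \right)} = \frac{3}{-3 + \left(-1 + 2 w\right)^{2}}$ ($n{\left(w,z \right)} = \frac{3}{-3 + \left(\left(w - 1\right) + w\right)^{2}} = \frac{3}{-3 + \left(\left(-1 + w\right) + w\right)^{2}} = \frac{3}{-3 + \left(-1 + 2 w\right)^{2}}$)
$\sqrt{\frac{1}{295} + n{\left(0,R{\left(-3,-3 \right)} \right)}} = \sqrt{\frac{1}{295} + \frac{3}{-3 + \left(-1 + 2 \cdot 0\right)^{2}}} = \sqrt{\frac{1}{295} + \frac{3}{-3 + \left(-1 + 0\right)^{2}}} = \sqrt{\frac{1}{295} + \frac{3}{-3 + \left(-1\right)^{2}}} = \sqrt{\frac{1}{295} + \frac{3}{-3 + 1}} = \sqrt{\frac{1}{295} + \frac{3}{-2}} = \sqrt{\frac{1}{295} + 3 \left(- \frac{1}{2}\right)} = \sqrt{\frac{1}{295} - \frac{3}{2}} = \sqrt{- \frac{883}{590}} = \frac{i \sqrt{520970}}{590}$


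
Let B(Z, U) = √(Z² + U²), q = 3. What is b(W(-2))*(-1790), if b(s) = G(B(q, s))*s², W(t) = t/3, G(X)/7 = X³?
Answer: -4260200*√85/243 ≈ -1.6163e+5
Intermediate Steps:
B(Z, U) = √(U² + Z²)
G(X) = 7*X³
W(t) = t/3 (W(t) = t*(⅓) = t/3)
b(s) = 7*s²*(9 + s²)^(3/2) (b(s) = (7*(√(s² + 3²))³)*s² = (7*(√(s² + 9))³)*s² = (7*(√(9 + s²))³)*s² = (7*(9 + s²)^(3/2))*s² = 7*s²*(9 + s²)^(3/2))
b(W(-2))*(-1790) = (7*((⅓)*(-2))²*(9 + ((⅓)*(-2))²)^(3/2))*(-1790) = (7*(-⅔)²*(9 + (-⅔)²)^(3/2))*(-1790) = (7*(4/9)*(9 + 4/9)^(3/2))*(-1790) = (7*(4/9)*(85/9)^(3/2))*(-1790) = (7*(4/9)*(85*√85/27))*(-1790) = (2380*√85/243)*(-1790) = -4260200*√85/243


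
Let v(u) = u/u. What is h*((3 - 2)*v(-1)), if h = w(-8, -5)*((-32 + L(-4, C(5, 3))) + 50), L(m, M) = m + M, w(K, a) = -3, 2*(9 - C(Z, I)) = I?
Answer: -129/2 ≈ -64.500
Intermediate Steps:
v(u) = 1
C(Z, I) = 9 - I/2
L(m, M) = M + m
h = -129/2 (h = -3*((-32 + ((9 - 1/2*3) - 4)) + 50) = -3*((-32 + ((9 - 3/2) - 4)) + 50) = -3*((-32 + (15/2 - 4)) + 50) = -3*((-32 + 7/2) + 50) = -3*(-57/2 + 50) = -3*43/2 = -129/2 ≈ -64.500)
h*((3 - 2)*v(-1)) = -129*(3 - 2)/2 = -129/2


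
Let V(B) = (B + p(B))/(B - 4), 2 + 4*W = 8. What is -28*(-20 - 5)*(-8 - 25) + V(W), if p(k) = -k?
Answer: -23100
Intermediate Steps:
W = 3/2 (W = -½ + (¼)*8 = -½ + 2 = 3/2 ≈ 1.5000)
V(B) = 0 (V(B) = (B - B)/(B - 4) = 0/(-4 + B) = 0)
-28*(-20 - 5)*(-8 - 25) + V(W) = -28*(-20 - 5)*(-8 - 25) + 0 = -(-700)*(-33) + 0 = -28*825 + 0 = -23100 + 0 = -23100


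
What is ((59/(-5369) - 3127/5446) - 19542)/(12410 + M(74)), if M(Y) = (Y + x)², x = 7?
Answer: -1383575945/1343108858 ≈ -1.0301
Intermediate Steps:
M(Y) = (7 + Y)² (M(Y) = (Y + 7)² = (7 + Y)²)
((59/(-5369) - 3127/5446) - 19542)/(12410 + M(74)) = ((59/(-5369) - 3127/5446) - 19542)/(12410 + (7 + 74)²) = ((59*(-1/5369) - 3127*1/5446) - 19542)/(12410 + 81²) = ((-1/91 - 3127/5446) - 19542)/(12410 + 6561) = (-41429/70798 - 19542)/18971 = -1383575945/70798*1/18971 = -1383575945/1343108858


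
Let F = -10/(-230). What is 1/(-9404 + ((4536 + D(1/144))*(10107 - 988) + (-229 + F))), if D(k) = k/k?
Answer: 23/951355211 ≈ 2.4176e-8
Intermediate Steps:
F = 1/23 (F = -1/230*(-10) = 1/23 ≈ 0.043478)
D(k) = 1
1/(-9404 + ((4536 + D(1/144))*(10107 - 988) + (-229 + F))) = 1/(-9404 + ((4536 + 1)*(10107 - 988) + (-229 + 1/23))) = 1/(-9404 + (4537*9119 - 5266/23)) = 1/(-9404 + (41372903 - 5266/23)) = 1/(-9404 + 951571503/23) = 1/(951355211/23) = 23/951355211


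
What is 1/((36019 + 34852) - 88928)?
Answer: -1/18057 ≈ -5.5380e-5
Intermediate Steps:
1/((36019 + 34852) - 88928) = 1/(70871 - 88928) = 1/(-18057) = -1/18057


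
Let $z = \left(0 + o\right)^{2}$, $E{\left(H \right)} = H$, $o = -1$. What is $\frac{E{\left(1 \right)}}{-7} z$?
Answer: $- \frac{1}{7} \approx -0.14286$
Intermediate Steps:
$z = 1$ ($z = \left(0 - 1\right)^{2} = \left(-1\right)^{2} = 1$)
$\frac{E{\left(1 \right)}}{-7} z = 1 \frac{1}{-7} \cdot 1 = 1 \left(- \frac{1}{7}\right) 1 = \left(- \frac{1}{7}\right) 1 = - \frac{1}{7}$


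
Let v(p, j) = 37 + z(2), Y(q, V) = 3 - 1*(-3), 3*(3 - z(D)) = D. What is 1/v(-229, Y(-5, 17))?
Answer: 3/118 ≈ 0.025424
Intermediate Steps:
z(D) = 3 - D/3
Y(q, V) = 6 (Y(q, V) = 3 + 3 = 6)
v(p, j) = 118/3 (v(p, j) = 37 + (3 - ⅓*2) = 37 + (3 - ⅔) = 37 + 7/3 = 118/3)
1/v(-229, Y(-5, 17)) = 1/(118/3) = 3/118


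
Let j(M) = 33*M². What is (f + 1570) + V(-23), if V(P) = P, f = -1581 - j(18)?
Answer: -10726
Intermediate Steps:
f = -12273 (f = -1581 - 33*18² = -1581 - 33*324 = -1581 - 1*10692 = -1581 - 10692 = -12273)
(f + 1570) + V(-23) = (-12273 + 1570) - 23 = -10703 - 23 = -10726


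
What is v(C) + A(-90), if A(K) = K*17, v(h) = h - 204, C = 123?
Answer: -1611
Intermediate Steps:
v(h) = -204 + h
A(K) = 17*K
v(C) + A(-90) = (-204 + 123) + 17*(-90) = -81 - 1530 = -1611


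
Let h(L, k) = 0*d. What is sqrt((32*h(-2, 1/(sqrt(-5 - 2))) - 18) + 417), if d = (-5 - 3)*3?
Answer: sqrt(399) ≈ 19.975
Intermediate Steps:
d = -24 (d = -8*3 = -24)
h(L, k) = 0 (h(L, k) = 0*(-24) = 0)
sqrt((32*h(-2, 1/(sqrt(-5 - 2))) - 18) + 417) = sqrt((32*0 - 18) + 417) = sqrt((0 - 18) + 417) = sqrt(-18 + 417) = sqrt(399)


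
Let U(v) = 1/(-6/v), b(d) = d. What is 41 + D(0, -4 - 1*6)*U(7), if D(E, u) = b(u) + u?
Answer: 193/3 ≈ 64.333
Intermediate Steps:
D(E, u) = 2*u (D(E, u) = u + u = 2*u)
U(v) = -v/6
41 + D(0, -4 - 1*6)*U(7) = 41 + (2*(-4 - 1*6))*(-⅙*7) = 41 + (2*(-4 - 6))*(-7/6) = 41 + (2*(-10))*(-7/6) = 41 - 20*(-7/6) = 41 + 70/3 = 193/3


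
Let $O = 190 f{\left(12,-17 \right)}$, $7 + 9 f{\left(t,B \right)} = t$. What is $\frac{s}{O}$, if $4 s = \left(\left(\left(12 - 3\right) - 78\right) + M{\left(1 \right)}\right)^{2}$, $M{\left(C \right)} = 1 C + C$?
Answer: $\frac{40401}{3800} \approx 10.632$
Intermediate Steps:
$M{\left(C \right)} = 2 C$ ($M{\left(C \right)} = C + C = 2 C$)
$f{\left(t,B \right)} = - \frac{7}{9} + \frac{t}{9}$
$O = \frac{950}{9}$ ($O = 190 \left(- \frac{7}{9} + \frac{1}{9} \cdot 12\right) = 190 \left(- \frac{7}{9} + \frac{4}{3}\right) = 190 \cdot \frac{5}{9} = \frac{950}{9} \approx 105.56$)
$s = \frac{4489}{4}$ ($s = \frac{\left(\left(\left(12 - 3\right) - 78\right) + 2 \cdot 1\right)^{2}}{4} = \frac{\left(\left(\left(12 - 3\right) - 78\right) + 2\right)^{2}}{4} = \frac{\left(\left(9 - 78\right) + 2\right)^{2}}{4} = \frac{\left(-69 + 2\right)^{2}}{4} = \frac{\left(-67\right)^{2}}{4} = \frac{1}{4} \cdot 4489 = \frac{4489}{4} \approx 1122.3$)
$\frac{s}{O} = \frac{4489}{4 \cdot \frac{950}{9}} = \frac{4489}{4} \cdot \frac{9}{950} = \frac{40401}{3800}$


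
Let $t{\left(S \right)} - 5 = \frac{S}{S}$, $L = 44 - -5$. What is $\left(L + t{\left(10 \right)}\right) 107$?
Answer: $5885$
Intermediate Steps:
$L = 49$ ($L = 44 + 5 = 49$)
$t{\left(S \right)} = 6$ ($t{\left(S \right)} = 5 + \frac{S}{S} = 5 + 1 = 6$)
$\left(L + t{\left(10 \right)}\right) 107 = \left(49 + 6\right) 107 = 55 \cdot 107 = 5885$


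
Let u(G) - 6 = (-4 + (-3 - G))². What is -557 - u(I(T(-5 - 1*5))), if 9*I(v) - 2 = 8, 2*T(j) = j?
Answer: -50932/81 ≈ -628.79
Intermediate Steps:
T(j) = j/2
I(v) = 10/9 (I(v) = 2/9 + (⅑)*8 = 2/9 + 8/9 = 10/9)
u(G) = 6 + (-7 - G)² (u(G) = 6 + (-4 + (-3 - G))² = 6 + (-7 - G)²)
-557 - u(I(T(-5 - 1*5))) = -557 - (6 + (7 + 10/9)²) = -557 - (6 + (73/9)²) = -557 - (6 + 5329/81) = -557 - 1*5815/81 = -557 - 5815/81 = -50932/81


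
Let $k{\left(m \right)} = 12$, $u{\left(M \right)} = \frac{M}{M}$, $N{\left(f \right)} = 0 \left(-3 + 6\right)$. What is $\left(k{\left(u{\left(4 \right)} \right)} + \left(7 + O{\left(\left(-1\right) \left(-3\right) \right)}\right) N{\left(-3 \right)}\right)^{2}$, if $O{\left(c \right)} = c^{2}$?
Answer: $144$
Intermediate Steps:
$N{\left(f \right)} = 0$ ($N{\left(f \right)} = 0 \cdot 3 = 0$)
$u{\left(M \right)} = 1$
$\left(k{\left(u{\left(4 \right)} \right)} + \left(7 + O{\left(\left(-1\right) \left(-3\right) \right)}\right) N{\left(-3 \right)}\right)^{2} = \left(12 + \left(7 + \left(\left(-1\right) \left(-3\right)\right)^{2}\right) 0\right)^{2} = \left(12 + \left(7 + 3^{2}\right) 0\right)^{2} = \left(12 + \left(7 + 9\right) 0\right)^{2} = \left(12 + 16 \cdot 0\right)^{2} = \left(12 + 0\right)^{2} = 12^{2} = 144$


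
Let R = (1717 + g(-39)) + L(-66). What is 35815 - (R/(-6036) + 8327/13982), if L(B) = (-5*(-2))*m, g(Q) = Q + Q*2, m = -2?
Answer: 755647840417/21098838 ≈ 35815.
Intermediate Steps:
g(Q) = 3*Q (g(Q) = Q + 2*Q = 3*Q)
L(B) = -20 (L(B) = -5*(-2)*(-2) = 10*(-2) = -20)
R = 1580 (R = (1717 + 3*(-39)) - 20 = (1717 - 117) - 20 = 1600 - 20 = 1580)
35815 - (R/(-6036) + 8327/13982) = 35815 - (1580/(-6036) + 8327/13982) = 35815 - (1580*(-1/6036) + 8327*(1/13982)) = 35815 - (-395/1509 + 8327/13982) = 35815 - 1*7042553/21098838 = 35815 - 7042553/21098838 = 755647840417/21098838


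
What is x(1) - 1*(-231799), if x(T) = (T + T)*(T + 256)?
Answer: 232313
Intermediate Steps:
x(T) = 2*T*(256 + T) (x(T) = (2*T)*(256 + T) = 2*T*(256 + T))
x(1) - 1*(-231799) = 2*1*(256 + 1) - 1*(-231799) = 2*1*257 + 231799 = 514 + 231799 = 232313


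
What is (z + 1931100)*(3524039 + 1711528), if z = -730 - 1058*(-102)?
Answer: 10671582918162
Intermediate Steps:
z = 107186 (z = -730 + 107916 = 107186)
(z + 1931100)*(3524039 + 1711528) = (107186 + 1931100)*(3524039 + 1711528) = 2038286*5235567 = 10671582918162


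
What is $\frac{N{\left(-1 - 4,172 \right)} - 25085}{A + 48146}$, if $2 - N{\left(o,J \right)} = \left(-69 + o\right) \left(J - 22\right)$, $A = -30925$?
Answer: $- \frac{13983}{17221} \approx -0.81197$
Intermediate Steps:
$N{\left(o,J \right)} = 2 - \left(-69 + o\right) \left(-22 + J\right)$ ($N{\left(o,J \right)} = 2 - \left(-69 + o\right) \left(J - 22\right) = 2 - \left(-69 + o\right) \left(-22 + J\right)$)
$\frac{N{\left(-1 - 4,172 \right)} - 25085}{A + 48146} = \frac{\left(-1516 + 22 \left(-1 - 4\right) + 69 \cdot 172 - 172 \left(-1 - 4\right)\right) - 25085}{-30925 + 48146} = \frac{\left(-1516 + 22 \left(-1 - 4\right) + 11868 - 172 \left(-1 - 4\right)\right) - 25085}{17221} = \left(\left(-1516 + 22 \left(-5\right) + 11868 - 172 \left(-5\right)\right) - 25085\right) \frac{1}{17221} = \left(\left(-1516 - 110 + 11868 + 860\right) - 25085\right) \frac{1}{17221} = \left(11102 - 25085\right) \frac{1}{17221} = \left(-13983\right) \frac{1}{17221} = - \frac{13983}{17221}$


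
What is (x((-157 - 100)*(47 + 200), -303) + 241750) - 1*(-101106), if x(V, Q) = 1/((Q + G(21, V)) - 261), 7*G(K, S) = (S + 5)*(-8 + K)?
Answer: 284265338153/829110 ≈ 3.4286e+5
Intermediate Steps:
G(K, S) = (-8 + K)*(5 + S)/7 (G(K, S) = ((S + 5)*(-8 + K))/7 = ((5 + S)*(-8 + K))/7 = ((-8 + K)*(5 + S))/7 = (-8 + K)*(5 + S)/7)
x(V, Q) = 1/(-1762/7 + Q + 13*V/7) (x(V, Q) = 1/((Q + (-40/7 - 8*V/7 + (5/7)*21 + (1/7)*21*V)) - 261) = 1/((Q + (-40/7 - 8*V/7 + 15 + 3*V)) - 261) = 1/((Q + (65/7 + 13*V/7)) - 261) = 1/((65/7 + Q + 13*V/7) - 261) = 1/(-1762/7 + Q + 13*V/7))
(x((-157 - 100)*(47 + 200), -303) + 241750) - 1*(-101106) = (7/(-1762 + 7*(-303) + 13*((-157 - 100)*(47 + 200))) + 241750) - 1*(-101106) = (7/(-1762 - 2121 + 13*(-257*247)) + 241750) + 101106 = (7/(-1762 - 2121 + 13*(-63479)) + 241750) + 101106 = (7/(-1762 - 2121 - 825227) + 241750) + 101106 = (7/(-829110) + 241750) + 101106 = (7*(-1/829110) + 241750) + 101106 = (-7/829110 + 241750) + 101106 = 200437342493/829110 + 101106 = 284265338153/829110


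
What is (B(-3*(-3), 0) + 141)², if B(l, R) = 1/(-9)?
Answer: 1607824/81 ≈ 19850.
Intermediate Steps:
B(l, R) = -⅑
(B(-3*(-3), 0) + 141)² = (-⅑ + 141)² = (1268/9)² = 1607824/81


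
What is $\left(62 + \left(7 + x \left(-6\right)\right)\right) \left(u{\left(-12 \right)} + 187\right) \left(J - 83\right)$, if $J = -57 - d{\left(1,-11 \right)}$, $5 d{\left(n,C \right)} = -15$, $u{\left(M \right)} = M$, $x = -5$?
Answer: $-2373525$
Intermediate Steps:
$d{\left(n,C \right)} = -3$ ($d{\left(n,C \right)} = \frac{1}{5} \left(-15\right) = -3$)
$J = -54$ ($J = -57 - -3 = -57 + 3 = -54$)
$\left(62 + \left(7 + x \left(-6\right)\right)\right) \left(u{\left(-12 \right)} + 187\right) \left(J - 83\right) = \left(62 + \left(7 - -30\right)\right) \left(-12 + 187\right) \left(-54 - 83\right) = \left(62 + \left(7 + 30\right)\right) 175 \left(-137\right) = \left(62 + 37\right) 175 \left(-137\right) = 99 \cdot 175 \left(-137\right) = 17325 \left(-137\right) = -2373525$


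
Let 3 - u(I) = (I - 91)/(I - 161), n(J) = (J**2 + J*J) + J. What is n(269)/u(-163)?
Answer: 23488542/359 ≈ 65428.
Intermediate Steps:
n(J) = J + 2*J**2 (n(J) = (J**2 + J**2) + J = 2*J**2 + J = J + 2*J**2)
u(I) = 3 - (-91 + I)/(-161 + I) (u(I) = 3 - (I - 91)/(I - 161) = 3 - (-91 + I)/(-161 + I))
n(269)/u(-163) = (269*(1 + 2*269))/((2*(-196 - 163)/(-161 - 163))) = (269*(1 + 538))/((2*(-359)/(-324))) = (269*539)/((2*(-1/324)*(-359))) = 144991/(359/162) = 144991*(162/359) = 23488542/359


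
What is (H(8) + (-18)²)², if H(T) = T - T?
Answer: 104976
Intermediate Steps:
H(T) = 0
(H(8) + (-18)²)² = (0 + (-18)²)² = (0 + 324)² = 324² = 104976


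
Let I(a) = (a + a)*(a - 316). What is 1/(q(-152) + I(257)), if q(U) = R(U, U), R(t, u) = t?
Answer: -1/30478 ≈ -3.2811e-5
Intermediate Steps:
q(U) = U
I(a) = 2*a*(-316 + a) (I(a) = (2*a)*(-316 + a) = 2*a*(-316 + a))
1/(q(-152) + I(257)) = 1/(-152 + 2*257*(-316 + 257)) = 1/(-152 + 2*257*(-59)) = 1/(-152 - 30326) = 1/(-30478) = -1/30478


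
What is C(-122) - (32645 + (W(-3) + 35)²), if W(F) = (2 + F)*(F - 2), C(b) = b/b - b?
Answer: -34122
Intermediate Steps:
C(b) = 1 - b
W(F) = (-2 + F)*(2 + F) (W(F) = (2 + F)*(-2 + F) = (-2 + F)*(2 + F))
C(-122) - (32645 + (W(-3) + 35)²) = (1 - 1*(-122)) - (32645 + ((-4 + (-3)²) + 35)²) = (1 + 122) - (32645 + ((-4 + 9) + 35)²) = 123 - (32645 + (5 + 35)²) = 123 - (32645 + 40²) = 123 - (32645 + 1600) = 123 - 1*34245 = 123 - 34245 = -34122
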